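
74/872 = 37/436 = 0.08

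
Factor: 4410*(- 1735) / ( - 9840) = 255045/328 =2^(- 3 )*3^1*5^1 * 7^2*41^(-1)*347^1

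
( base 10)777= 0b1100001001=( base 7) 2160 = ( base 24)189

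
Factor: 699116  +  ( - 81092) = 2^3*3^1* 11^1*2341^1 =618024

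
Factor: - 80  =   - 2^4*5^1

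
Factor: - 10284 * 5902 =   -  2^3*3^1 * 13^1* 227^1 * 857^1 = -  60696168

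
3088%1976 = 1112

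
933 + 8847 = 9780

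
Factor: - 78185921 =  -11^1*37^1* 192103^1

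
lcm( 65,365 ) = 4745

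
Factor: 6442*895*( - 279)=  - 1608599610 =- 2^1*3^2*5^1*31^1*179^1*3221^1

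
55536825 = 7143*7775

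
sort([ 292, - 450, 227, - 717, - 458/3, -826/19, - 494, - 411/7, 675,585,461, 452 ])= [ - 717, - 494 , - 450,-458/3,-411/7, - 826/19, 227,292 , 452, 461,585, 675]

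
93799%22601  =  3395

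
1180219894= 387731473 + 792488421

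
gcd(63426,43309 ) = 1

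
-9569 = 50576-60145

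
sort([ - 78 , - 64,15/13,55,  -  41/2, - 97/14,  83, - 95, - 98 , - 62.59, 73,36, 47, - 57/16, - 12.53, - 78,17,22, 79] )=[  -  98, - 95,  -  78, - 78, - 64,-62.59,-41/2,-12.53, - 97/14,-57/16,15/13, 17 , 22,36,47,55,73,79 , 83 ] 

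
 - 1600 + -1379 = - 2979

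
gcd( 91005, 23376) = 3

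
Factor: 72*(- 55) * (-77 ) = 304920= 2^3*3^2*5^1*7^1*11^2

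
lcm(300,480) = 2400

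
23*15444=355212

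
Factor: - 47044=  - 2^2 *19^1 * 619^1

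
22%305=22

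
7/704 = 7/704 = 0.01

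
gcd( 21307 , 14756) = 1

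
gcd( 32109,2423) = 1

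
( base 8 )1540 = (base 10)864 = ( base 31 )rr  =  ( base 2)1101100000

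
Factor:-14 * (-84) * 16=2^7 * 3^1 * 7^2 = 18816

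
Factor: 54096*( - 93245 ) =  - 2^4*3^1*5^1* 7^2*17^1*23^1*1097^1 = - 5044181520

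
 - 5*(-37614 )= 188070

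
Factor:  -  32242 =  - 2^1*7^3*47^1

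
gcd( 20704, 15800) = 8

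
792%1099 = 792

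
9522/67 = 9522/67 = 142.12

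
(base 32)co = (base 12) 2a0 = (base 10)408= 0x198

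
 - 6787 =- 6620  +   - 167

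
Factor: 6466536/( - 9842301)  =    -  718504/1093589=-  2^3*7^(- 1)*19^1*29^1 * 163^1*156227^( - 1 )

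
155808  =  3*51936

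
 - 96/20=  - 24/5 =- 4.80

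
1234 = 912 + 322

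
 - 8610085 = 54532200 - 63142285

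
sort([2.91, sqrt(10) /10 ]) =[ sqrt(10) /10, 2.91]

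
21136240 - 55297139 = - 34160899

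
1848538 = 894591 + 953947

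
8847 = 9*983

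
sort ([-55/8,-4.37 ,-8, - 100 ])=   [ - 100, - 8,-55/8 , - 4.37]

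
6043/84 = 6043/84=71.94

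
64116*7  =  448812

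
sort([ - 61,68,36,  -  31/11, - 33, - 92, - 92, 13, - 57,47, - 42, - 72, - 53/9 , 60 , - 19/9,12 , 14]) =[ - 92, - 92,-72 , - 61, - 57, - 42, - 33, -53/9, - 31/11, - 19/9, 12, 13,14 , 36,  47 , 60,68] 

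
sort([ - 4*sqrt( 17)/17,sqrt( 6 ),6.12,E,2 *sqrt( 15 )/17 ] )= [-4 * sqrt(17)/17,2*sqrt ( 15)/17,sqrt ( 6 ),E,6.12 ] 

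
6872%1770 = 1562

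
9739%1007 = 676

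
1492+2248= 3740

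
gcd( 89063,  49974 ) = 1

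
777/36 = 21 +7/12=21.58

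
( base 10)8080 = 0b1111110010000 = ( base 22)GF6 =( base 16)1F90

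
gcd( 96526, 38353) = 1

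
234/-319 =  -234/319 = - 0.73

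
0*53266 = 0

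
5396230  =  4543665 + 852565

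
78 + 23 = 101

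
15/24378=5/8126 = 0.00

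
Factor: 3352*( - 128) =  - 2^10*419^1 = - 429056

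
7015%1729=99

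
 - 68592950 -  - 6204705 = -62388245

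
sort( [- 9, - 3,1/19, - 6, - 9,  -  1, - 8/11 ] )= [ - 9,-9,-6,-3 , - 1,- 8/11, 1/19 ]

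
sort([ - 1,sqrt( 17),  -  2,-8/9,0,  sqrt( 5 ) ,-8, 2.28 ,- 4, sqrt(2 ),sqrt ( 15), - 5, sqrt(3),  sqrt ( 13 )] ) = [ - 8, - 5,-4 , - 2 ,  -  1, - 8/9, 0,sqrt( 2),sqrt( 3),sqrt(5), 2.28 , sqrt(13), sqrt(15 ),sqrt( 17) ] 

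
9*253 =2277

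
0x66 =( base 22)4E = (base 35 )2W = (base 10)102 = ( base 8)146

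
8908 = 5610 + 3298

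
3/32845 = 3/32845 =0.00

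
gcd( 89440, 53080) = 40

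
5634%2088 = 1458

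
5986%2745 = 496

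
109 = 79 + 30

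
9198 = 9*1022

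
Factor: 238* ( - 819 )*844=-164514168  =  - 2^3*3^2*7^2*13^1*17^1 *211^1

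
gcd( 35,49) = 7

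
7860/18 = 436 + 2/3=436.67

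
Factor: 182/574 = 13^1* 41^( - 1) = 13/41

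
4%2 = 0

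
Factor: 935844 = 2^2*3^1*7^1*13^1*857^1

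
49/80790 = 49/80790= 0.00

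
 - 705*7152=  - 5042160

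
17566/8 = 8783/4 = 2195.75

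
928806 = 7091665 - 6162859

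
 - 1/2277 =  - 1/2277 = - 0.00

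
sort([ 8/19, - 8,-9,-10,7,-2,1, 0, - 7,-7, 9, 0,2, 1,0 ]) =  [ - 10,-9,  -  8, - 7, - 7 , - 2,  0  ,  0, 0,  8/19,1,1, 2,7,9 ]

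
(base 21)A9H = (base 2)1001000001000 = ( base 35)3qv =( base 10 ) 4616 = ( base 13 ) 2141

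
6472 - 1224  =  5248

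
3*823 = 2469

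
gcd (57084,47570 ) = 9514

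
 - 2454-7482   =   - 9936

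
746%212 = 110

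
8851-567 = 8284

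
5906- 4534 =1372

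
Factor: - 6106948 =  - 2^2*557^1 * 2741^1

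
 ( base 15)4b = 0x47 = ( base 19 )3E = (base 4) 1013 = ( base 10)71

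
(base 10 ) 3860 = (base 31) 40G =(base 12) 2298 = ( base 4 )330110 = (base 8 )7424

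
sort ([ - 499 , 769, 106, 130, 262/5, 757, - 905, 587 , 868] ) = [-905, - 499, 262/5,  106,130 , 587 , 757, 769, 868] 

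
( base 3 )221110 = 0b1010101111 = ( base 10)687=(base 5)10222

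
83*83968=6969344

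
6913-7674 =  - 761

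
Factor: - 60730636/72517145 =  - 2^2*5^ ( - 1)*1229^ ( - 1)*2239^1*6781^1*11801^( - 1)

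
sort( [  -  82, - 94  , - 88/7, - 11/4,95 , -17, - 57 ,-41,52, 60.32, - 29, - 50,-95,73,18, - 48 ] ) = [ - 95 , - 94, - 82, - 57,- 50, - 48,-41, - 29, - 17, - 88/7, - 11/4,18, 52,60.32 , 73,95] 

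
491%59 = 19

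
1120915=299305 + 821610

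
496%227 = 42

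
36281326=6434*5639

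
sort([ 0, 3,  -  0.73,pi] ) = [ - 0.73, 0,3,  pi] 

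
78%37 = 4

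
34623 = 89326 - 54703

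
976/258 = 3+101/129= 3.78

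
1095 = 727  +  368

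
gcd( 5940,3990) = 30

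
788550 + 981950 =1770500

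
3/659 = 3/659=0.00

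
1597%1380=217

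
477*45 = 21465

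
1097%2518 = 1097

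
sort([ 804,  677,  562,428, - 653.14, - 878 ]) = [ - 878, - 653.14, 428,562 , 677,804]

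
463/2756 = 463/2756 = 0.17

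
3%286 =3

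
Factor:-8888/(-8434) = 2^2*11^1*101^1 * 4217^( - 1 ) = 4444/4217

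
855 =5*171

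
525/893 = 525/893 = 0.59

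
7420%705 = 370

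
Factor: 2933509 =41^1*71549^1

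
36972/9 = 4108 = 4108.00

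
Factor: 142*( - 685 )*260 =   -  2^3*5^2*13^1*71^1*137^1 = - 25290200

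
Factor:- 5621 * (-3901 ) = 7^1*11^1*47^1*73^1 * 83^1 = 21927521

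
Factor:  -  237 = - 3^1*79^1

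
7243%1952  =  1387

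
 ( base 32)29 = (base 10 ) 73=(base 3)2201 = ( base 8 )111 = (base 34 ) 25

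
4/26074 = 2/13037 = 0.00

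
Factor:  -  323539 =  - 251^1*1289^1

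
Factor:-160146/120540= -93/70 = - 2^( - 1 ) *3^1*5^(-1)*7^(-1 )*31^1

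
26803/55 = 26803/55 = 487.33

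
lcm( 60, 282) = 2820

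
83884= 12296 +71588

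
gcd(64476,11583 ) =81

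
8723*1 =8723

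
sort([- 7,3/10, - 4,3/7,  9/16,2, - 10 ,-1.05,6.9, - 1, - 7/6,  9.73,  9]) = [-10, - 7, - 4, - 7/6, - 1.05,  -  1, 3/10,3/7, 9/16, 2 , 6.9 , 9,9.73 ] 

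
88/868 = 22/217= 0.10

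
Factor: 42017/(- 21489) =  - 3^(-1)  *  13^( - 1)*19^ (-1 )*29^( - 1)*42017^1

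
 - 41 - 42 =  - 83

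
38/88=19/44 = 0.43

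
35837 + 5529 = 41366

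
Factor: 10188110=2^1*5^1*1018811^1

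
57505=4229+53276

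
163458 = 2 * 81729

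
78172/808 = 96 + 151/202 = 96.75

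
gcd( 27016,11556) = 4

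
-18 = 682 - 700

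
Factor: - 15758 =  - 2^1*7879^1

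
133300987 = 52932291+80368696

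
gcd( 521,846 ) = 1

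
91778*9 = 826002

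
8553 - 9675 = - 1122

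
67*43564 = 2918788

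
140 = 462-322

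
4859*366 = 1778394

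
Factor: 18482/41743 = 2^1*13^( - 3)*19^( - 1)*9241^1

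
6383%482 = 117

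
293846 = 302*973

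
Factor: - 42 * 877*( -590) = 2^2*3^1*5^1*7^1*59^1*877^1 = 21732060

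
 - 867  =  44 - 911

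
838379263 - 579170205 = 259209058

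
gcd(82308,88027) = 19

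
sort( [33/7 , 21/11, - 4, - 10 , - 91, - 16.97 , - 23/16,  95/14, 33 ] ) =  [  -  91 , - 16.97, - 10, - 4, - 23/16,21/11 , 33/7,95/14, 33 ] 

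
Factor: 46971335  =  5^1*229^1*41023^1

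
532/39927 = 532/39927=0.01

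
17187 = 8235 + 8952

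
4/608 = 1/152 = 0.01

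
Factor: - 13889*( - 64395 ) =3^5*5^1*17^1 *19^1*43^1*53^1 = 894382155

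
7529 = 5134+2395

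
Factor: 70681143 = 3^1*13^1*239^1*7583^1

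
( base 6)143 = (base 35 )1S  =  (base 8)77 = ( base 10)63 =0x3f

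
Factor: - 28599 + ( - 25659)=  - 2^1*3^1*9043^1= -54258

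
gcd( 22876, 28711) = 1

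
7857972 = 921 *8532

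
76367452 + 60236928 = 136604380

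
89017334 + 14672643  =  103689977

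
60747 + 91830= 152577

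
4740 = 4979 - 239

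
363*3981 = 1445103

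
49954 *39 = 1948206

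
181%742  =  181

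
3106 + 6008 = 9114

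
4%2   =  0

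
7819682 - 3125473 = 4694209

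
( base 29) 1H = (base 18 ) 2A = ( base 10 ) 46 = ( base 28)1I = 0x2e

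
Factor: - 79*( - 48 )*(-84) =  - 2^6*3^2*7^1*79^1 = - 318528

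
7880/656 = 12 + 1/82=12.01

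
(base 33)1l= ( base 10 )54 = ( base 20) 2E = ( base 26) 22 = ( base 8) 66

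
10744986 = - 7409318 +18154304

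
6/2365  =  6/2365= 0.00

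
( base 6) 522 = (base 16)C2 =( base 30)6E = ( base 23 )8A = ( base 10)194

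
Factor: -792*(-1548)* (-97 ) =-2^5 * 3^4 * 11^1*43^1*97^1=- 118923552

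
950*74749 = 71011550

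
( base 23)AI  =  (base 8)370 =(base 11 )206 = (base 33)7h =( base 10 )248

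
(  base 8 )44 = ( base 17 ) 22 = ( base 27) 19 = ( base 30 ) 16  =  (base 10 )36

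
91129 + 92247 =183376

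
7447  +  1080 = 8527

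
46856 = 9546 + 37310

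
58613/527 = 111 + 116/527= 111.22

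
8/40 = 1/5=0.20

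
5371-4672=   699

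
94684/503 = 188 + 120/503 = 188.24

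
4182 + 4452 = 8634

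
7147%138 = 109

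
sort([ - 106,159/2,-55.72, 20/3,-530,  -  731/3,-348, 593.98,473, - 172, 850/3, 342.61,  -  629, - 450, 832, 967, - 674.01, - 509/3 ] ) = [-674.01, - 629,-530,-450  , - 348,-731/3, - 172, - 509/3,  -  106, - 55.72,20/3,159/2 , 850/3,342.61, 473,593.98, 832, 967]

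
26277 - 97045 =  - 70768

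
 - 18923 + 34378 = 15455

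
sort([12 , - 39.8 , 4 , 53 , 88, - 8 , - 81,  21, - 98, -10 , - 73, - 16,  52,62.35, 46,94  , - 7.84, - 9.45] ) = [ - 98, - 81, - 73, - 39.8, - 16, - 10, - 9.45, - 8,-7.84,4 , 12, 21,46, 52, 53, 62.35,88, 94]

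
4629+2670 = 7299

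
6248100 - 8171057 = - 1922957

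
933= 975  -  42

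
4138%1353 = 79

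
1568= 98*16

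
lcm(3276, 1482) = 62244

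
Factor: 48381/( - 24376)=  - 2^( - 3)*3^1 *11^( -1)*277^( - 1)*16127^1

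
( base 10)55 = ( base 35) 1k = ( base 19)2H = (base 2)110111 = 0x37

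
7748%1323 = 1133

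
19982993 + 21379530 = 41362523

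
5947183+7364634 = 13311817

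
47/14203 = 47/14203 = 0.00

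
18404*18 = 331272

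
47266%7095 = 4696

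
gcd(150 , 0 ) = 150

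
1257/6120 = 419/2040 = 0.21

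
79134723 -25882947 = 53251776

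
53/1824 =53/1824 = 0.03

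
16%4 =0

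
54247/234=231 + 193/234  =  231.82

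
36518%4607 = 4269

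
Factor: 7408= 2^4*463^1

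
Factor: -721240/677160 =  - 3^( - 4 ) * 11^( - 1)*13^1*73^1=   - 949/891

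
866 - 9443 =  - 8577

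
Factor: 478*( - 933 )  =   - 445974 = - 2^1 * 3^1 * 239^1*311^1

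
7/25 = 7/25 = 0.28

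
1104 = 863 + 241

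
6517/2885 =6517/2885 = 2.26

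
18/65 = 18/65 = 0.28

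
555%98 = 65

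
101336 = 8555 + 92781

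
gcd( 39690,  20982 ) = 6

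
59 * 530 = 31270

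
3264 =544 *6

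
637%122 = 27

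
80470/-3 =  - 26824 + 2/3 = - 26823.33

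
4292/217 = 19 + 169/217 = 19.78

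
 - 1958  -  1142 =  - 3100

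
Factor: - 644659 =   -  571^1*1129^1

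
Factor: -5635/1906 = - 2^( - 1 ) *5^1* 7^2*23^1*953^( - 1)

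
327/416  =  327/416 = 0.79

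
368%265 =103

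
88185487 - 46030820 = 42154667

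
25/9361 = 25/9361 = 0.00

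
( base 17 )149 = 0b101101110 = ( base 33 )B3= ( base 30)c6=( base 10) 366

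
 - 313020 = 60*(-5217 ) 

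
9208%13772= 9208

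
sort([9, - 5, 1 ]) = [ - 5,1,9 ]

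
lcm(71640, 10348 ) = 931320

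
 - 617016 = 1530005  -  2147021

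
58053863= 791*73393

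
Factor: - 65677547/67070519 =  - 13^1*19^1 * 29^1*53^1*173^1 * 67070519^(-1)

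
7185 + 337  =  7522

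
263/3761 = 263/3761  =  0.07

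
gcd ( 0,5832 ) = 5832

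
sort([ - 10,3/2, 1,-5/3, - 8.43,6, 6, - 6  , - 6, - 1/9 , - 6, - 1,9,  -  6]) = [ - 10, - 8.43,  -  6, - 6, - 6,-6, - 5/3, - 1, - 1/9, 1, 3/2, 6,6  ,  9]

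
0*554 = 0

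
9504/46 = 4752/23= 206.61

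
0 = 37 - 37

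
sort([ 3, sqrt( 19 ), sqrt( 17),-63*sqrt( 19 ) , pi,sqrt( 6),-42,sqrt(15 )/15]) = [-63*sqrt( 19 ),-42 , sqrt( 15) /15,sqrt( 6),3 , pi , sqrt(17),sqrt(19 )] 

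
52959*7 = 370713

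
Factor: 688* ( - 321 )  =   - 2^4*3^1*43^1*107^1 =- 220848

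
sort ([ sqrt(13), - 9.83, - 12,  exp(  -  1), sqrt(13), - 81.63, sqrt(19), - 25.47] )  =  [  -  81.63, - 25.47,  -  12, - 9.83 , exp( - 1),  sqrt(13), sqrt(13), sqrt(19) ]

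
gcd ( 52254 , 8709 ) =8709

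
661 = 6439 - 5778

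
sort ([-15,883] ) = [ - 15,883] 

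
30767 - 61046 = - 30279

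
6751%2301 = 2149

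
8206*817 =6704302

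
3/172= 3/172 = 0.02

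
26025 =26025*1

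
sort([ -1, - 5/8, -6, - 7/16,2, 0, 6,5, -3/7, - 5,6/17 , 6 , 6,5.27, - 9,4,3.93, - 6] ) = [-9, - 6, - 6 ,-5, - 1, - 5/8, - 7/16, - 3/7,0,6/17,2, 3.93,4,5,5.27, 6,  6,6] 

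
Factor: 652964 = 2^2*13^1*29^1*433^1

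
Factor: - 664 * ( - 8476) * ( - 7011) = - 2^5*3^2 * 13^1*19^1*41^1*83^1*163^1 = -  39458356704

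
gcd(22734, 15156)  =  7578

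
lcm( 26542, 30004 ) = 690092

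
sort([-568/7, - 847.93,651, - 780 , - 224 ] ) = [  -  847.93, - 780, - 224, - 568/7, 651]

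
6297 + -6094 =203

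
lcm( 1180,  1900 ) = 112100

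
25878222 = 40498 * 639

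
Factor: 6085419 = 3^1*47^1*43159^1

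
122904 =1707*72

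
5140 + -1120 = 4020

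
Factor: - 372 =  - 2^2  *  3^1*31^1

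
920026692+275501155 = 1195527847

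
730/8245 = 146/1649= 0.09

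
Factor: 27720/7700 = 18/5 = 2^1*3^2*5^( - 1)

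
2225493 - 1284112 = 941381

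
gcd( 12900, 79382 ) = 2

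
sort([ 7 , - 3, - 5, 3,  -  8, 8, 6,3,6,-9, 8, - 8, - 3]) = [ - 9, - 8 , - 8, - 5, - 3 ,  -  3, 3,3, 6 , 6,  7, 8, 8 ] 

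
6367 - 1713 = 4654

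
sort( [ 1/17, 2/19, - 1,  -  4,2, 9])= [ - 4,- 1, 1/17,2/19,2, 9 ] 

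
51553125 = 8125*6345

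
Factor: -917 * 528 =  - 484176 =-  2^4 * 3^1*7^1*11^1*131^1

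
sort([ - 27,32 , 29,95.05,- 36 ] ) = [ - 36 , - 27, 29 , 32,95.05]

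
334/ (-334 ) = - 1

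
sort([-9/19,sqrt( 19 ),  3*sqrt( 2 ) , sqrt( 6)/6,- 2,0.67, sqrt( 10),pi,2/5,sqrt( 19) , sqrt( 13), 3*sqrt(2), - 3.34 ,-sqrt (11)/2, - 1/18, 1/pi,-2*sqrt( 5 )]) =[ - 2*sqrt(5),-3.34,  -  2,  -  sqrt(11)/2, - 9/19,- 1/18, 1/pi, 2/5, sqrt( 6)/6, 0.67, pi , sqrt(10),sqrt(13), 3*sqrt(2), 3*sqrt( 2), sqrt( 19), sqrt(19)]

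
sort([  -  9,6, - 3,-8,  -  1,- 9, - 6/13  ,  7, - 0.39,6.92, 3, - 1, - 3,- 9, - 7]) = [-9,-9,  -  9 , - 8, - 7,-3, - 3,-1, - 1, - 6/13,-0.39,3,  6,6.92,7 ] 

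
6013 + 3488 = 9501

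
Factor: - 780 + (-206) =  - 2^1*17^1*29^1 = - 986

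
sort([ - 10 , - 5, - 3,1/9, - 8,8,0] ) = [ - 10, - 8, - 5, - 3,  0, 1/9,8 ] 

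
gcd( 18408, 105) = 3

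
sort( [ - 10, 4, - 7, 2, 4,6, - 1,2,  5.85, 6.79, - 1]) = [ - 10, -7, - 1,- 1,2 , 2,4, 4, 5.85,6,6.79]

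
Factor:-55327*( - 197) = 61^1*197^1*907^1=10899419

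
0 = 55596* 0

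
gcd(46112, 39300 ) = 524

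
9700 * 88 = 853600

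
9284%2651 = 1331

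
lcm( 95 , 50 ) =950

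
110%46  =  18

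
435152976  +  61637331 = 496790307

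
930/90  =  31/3 = 10.33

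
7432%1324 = 812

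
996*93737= 93362052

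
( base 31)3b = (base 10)104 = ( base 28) 3K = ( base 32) 38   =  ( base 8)150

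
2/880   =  1/440 = 0.00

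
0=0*576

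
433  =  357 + 76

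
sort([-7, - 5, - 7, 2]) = [ - 7, - 7,-5,2]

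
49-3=46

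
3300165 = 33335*99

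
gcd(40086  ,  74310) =6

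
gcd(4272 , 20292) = 1068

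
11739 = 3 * 3913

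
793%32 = 25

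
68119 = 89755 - 21636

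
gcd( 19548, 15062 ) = 2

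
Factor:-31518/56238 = - 3^1 * 7^( - 1)*13^(-1)*17^1 = - 51/91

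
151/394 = 151/394 = 0.38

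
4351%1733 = 885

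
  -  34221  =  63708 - 97929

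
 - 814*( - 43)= 35002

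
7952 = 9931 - 1979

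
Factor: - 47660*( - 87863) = 4187550580  =  2^2*5^1 * 41^1*2143^1 *2383^1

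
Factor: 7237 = 7237^1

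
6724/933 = 7 + 193/933 = 7.21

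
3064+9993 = 13057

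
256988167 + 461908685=718896852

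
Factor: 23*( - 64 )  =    -  1472= - 2^6*23^1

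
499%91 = 44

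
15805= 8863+6942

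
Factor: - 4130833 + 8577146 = 4446313=1151^1*3863^1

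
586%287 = 12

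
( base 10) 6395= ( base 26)9bp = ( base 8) 14373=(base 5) 201040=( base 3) 22202212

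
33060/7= 4722 + 6/7 = 4722.86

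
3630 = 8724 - 5094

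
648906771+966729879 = 1615636650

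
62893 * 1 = 62893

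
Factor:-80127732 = -2^2*3^1*17^1*53^1*7411^1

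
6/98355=2/32785  =  0.00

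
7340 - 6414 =926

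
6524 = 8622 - 2098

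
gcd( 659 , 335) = 1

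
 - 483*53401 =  - 25792683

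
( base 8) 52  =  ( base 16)2a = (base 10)42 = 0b101010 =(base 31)1b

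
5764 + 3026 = 8790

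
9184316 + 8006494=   17190810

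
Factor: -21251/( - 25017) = 3^( - 1)*31^(-1 )*79^1 = 79/93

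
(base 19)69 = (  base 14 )8B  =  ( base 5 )443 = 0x7B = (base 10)123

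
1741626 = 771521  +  970105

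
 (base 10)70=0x46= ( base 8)106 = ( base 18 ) 3g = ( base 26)2i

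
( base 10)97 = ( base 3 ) 10121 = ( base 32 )31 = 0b1100001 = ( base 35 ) 2R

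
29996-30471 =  - 475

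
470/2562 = 235/1281 = 0.18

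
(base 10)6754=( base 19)id9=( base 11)5090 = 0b1101001100010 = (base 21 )f6d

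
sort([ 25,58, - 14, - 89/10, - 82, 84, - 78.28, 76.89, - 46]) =[ - 82,-78.28, -46, - 14, - 89/10,25, 58, 76.89, 84 ] 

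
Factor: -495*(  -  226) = 111870 = 2^1*3^2*5^1*11^1*113^1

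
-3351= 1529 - 4880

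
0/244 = 0 = 0.00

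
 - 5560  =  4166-9726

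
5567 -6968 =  - 1401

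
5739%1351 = 335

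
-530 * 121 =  - 64130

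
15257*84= 1281588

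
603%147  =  15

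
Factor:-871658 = - 2^1*17^1*31^1*827^1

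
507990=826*615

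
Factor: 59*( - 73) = -59^1*73^1=- 4307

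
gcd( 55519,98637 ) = 1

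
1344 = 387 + 957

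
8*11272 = 90176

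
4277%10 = 7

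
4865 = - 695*( - 7 )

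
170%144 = 26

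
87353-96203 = - 8850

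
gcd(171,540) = 9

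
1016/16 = 63 + 1/2 = 63.50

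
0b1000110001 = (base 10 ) 561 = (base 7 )1431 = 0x231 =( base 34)GH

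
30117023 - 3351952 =26765071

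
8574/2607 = 3  +  251/869=3.29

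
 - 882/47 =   -  882/47=   -18.77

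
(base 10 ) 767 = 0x2FF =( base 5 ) 11032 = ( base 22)1CJ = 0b1011111111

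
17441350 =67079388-49638038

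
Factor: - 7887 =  - 3^1 * 11^1*239^1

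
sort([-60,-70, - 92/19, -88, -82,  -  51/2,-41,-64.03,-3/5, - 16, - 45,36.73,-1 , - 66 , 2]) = [ - 88,-82, - 70,-66,  -  64.03, - 60, -45, - 41,-51/2, - 16, - 92/19,-1,-3/5,2,36.73 ] 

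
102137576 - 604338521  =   - 502200945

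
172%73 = 26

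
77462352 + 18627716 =96090068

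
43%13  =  4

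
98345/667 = 147 + 296/667 = 147.44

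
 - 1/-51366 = 1/51366 =0.00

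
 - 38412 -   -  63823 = 25411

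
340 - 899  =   - 559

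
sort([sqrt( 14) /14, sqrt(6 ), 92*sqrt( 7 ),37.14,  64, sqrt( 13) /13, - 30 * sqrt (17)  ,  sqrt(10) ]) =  [ - 30*  sqrt( 17 ), sqrt(14) /14,sqrt( 13) /13, sqrt(6),  sqrt (10 ),37.14, 64, 92*sqrt( 7)]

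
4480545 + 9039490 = 13520035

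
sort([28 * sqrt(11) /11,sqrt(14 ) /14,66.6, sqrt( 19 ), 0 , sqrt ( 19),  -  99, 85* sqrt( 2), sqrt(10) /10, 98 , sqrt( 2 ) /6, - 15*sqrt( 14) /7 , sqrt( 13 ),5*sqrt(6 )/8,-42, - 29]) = [ - 99, - 42, - 29,  -  15*sqrt( 14)/7, 0, sqrt( 2 )/6,sqrt(14 ) /14, sqrt(10)/10 , 5*sqrt(6 ) /8, sqrt( 13), sqrt (19 ), sqrt(19 ), 28*sqrt( 11 ) /11, 66.6, 98,85*sqrt( 2)]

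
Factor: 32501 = 7^1 * 4643^1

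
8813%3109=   2595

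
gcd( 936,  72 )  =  72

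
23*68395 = 1573085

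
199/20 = 9 + 19/20 = 9.95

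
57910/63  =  57910/63 = 919.21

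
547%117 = 79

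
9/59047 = 9/59047 = 0.00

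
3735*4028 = 15044580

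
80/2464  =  5/154=0.03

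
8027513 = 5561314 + 2466199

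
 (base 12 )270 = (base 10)372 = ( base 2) 101110100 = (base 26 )e8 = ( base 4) 11310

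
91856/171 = 91856/171 = 537.17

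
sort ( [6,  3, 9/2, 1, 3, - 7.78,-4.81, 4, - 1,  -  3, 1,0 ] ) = [  -  7.78, - 4.81, - 3,-1,  0, 1, 1 , 3,3, 4,9/2,6 ]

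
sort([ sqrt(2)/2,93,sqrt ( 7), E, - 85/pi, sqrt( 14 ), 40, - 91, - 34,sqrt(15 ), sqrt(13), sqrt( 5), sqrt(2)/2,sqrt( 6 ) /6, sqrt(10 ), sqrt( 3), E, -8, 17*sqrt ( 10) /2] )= [ - 91, - 34, - 85/pi,-8,sqrt(  6 ) /6, sqrt(2)/2,sqrt (2 )/2,sqrt(3), sqrt( 5),sqrt(7),E, E,sqrt( 10), sqrt( 13 ), sqrt (14 ),sqrt( 15), 17*sqrt (10)/2, 40, 93]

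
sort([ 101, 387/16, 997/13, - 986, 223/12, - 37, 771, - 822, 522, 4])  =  [ - 986, - 822,-37, 4,223/12, 387/16, 997/13, 101, 522, 771 ] 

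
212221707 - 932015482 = -719793775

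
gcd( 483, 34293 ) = 483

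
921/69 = 307/23  =  13.35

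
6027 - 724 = 5303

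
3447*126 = 434322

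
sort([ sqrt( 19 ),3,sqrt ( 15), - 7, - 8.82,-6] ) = [ - 8.82, - 7,  -  6, 3 , sqrt(15 ), sqrt( 19) ] 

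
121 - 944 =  - 823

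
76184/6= 12697  +  1/3 = 12697.33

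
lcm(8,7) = 56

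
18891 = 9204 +9687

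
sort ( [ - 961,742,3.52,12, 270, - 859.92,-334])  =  [-961, - 859.92, - 334, 3.52,12 , 270, 742 ] 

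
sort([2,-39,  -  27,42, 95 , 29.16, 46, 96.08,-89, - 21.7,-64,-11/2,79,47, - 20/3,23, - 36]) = [ - 89, - 64,-39, - 36 ,-27, - 21.7, - 20/3, - 11/2,2, 23, 29.16,42,46, 47,79,  95,  96.08] 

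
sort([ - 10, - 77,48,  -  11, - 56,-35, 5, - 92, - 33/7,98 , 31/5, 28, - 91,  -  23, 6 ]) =[ - 92, - 91 , - 77 , - 56 ,  -  35,-23, - 11, -10,-33/7, 5, 6, 31/5, 28, 48, 98]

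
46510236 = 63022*738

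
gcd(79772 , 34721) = 1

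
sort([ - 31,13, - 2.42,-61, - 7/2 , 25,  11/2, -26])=[ - 61 , - 31, -26, -7/2, - 2.42, 11/2, 13,25]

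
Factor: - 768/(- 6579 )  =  2^8 * 3^ ( - 1)* 17^ (  -  1 )*43^( -1) = 256/2193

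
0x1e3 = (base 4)13203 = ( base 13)2b2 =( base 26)IF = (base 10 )483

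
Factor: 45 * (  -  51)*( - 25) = 3^3*  5^3*17^1 = 57375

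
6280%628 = 0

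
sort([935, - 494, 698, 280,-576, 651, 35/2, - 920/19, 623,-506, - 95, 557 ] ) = [ -576,-506, -494, - 95 , - 920/19  ,  35/2, 280, 557, 623, 651, 698,935]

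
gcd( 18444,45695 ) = 1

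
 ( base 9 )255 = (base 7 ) 422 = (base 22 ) 9E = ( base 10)212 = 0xD4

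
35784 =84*426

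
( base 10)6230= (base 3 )22112202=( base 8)14126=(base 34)5D8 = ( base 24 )aje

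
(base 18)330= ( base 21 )26I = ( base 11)853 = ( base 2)10000000010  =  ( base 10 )1026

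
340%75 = 40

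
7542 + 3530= 11072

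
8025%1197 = 843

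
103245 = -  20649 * ( - 5)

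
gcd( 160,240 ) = 80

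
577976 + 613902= 1191878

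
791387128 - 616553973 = 174833155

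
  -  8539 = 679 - 9218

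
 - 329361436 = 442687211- 772048647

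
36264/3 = 12088 = 12088.00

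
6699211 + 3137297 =9836508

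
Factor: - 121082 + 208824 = 87742= 2^1*19^1*2309^1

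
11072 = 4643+6429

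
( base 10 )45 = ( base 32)1d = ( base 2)101101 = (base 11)41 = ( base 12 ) 39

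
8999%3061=2877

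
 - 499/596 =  - 499/596  =  - 0.84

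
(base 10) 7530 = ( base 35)655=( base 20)iga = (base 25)C15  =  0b1110101101010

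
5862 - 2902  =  2960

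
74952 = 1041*72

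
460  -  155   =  305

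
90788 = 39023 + 51765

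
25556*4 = 102224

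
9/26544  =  3/8848 = 0.00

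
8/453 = 8/453 = 0.02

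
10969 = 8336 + 2633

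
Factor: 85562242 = 2^1 * 71^1* 602551^1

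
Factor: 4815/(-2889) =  - 5/3 = - 3^( - 1 )*5^1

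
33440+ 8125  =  41565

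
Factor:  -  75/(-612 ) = 25/204=2^(  -  2)*3^( - 1)*5^2 * 17^( - 1)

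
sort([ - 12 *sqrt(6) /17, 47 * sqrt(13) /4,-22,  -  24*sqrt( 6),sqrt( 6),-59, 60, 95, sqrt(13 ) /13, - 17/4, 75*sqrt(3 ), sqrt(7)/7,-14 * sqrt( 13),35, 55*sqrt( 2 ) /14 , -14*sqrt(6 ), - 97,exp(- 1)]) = [ - 97 ,-59, - 24 * sqrt( 6), - 14*sqrt (13 ), - 14*sqrt( 6),-22, - 17/4, - 12*sqrt( 6)/17,  sqrt(13 )/13,exp( - 1 ),sqrt( 7) /7 , sqrt ( 6 ),55*sqrt ( 2 ) /14, 35,47 * sqrt(13)/4,60,  95,75*sqrt( 3 ) ]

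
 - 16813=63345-80158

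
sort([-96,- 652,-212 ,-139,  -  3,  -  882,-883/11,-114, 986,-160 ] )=[ - 882, - 652,-212, - 160, - 139, - 114, - 96, - 883/11, - 3 , 986]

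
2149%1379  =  770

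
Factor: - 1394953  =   -7^1*349^1 * 571^1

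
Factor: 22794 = 2^1 *3^1*29^1 * 131^1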